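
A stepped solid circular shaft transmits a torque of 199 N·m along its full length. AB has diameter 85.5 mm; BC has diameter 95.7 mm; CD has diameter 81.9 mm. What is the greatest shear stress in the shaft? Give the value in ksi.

0.268 ksi

Under the same torque, τ_max = 16T/(πd³) is largest where d is smallest — segment CD (d = 81.9 mm).
τ_max = 16·199.0/(π·(0.0819)³) = 1.845×10^6 Pa.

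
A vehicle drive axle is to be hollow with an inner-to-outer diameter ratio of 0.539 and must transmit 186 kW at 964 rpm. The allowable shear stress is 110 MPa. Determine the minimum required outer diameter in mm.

ω = 2π·964/60 = 100.9 rad/s, so T = P/ω = 186×10³ / 100.9 = 1842 N·m.
For a hollow shaft with d_i/d_o = 0.539: τ_max = 16T/(π d_o³ (1−k⁴)), so d_o = [16T/(π τ_allow (1−k⁴))]^(1/3) = [16·1842/(π·1.10×10^8·0.9156)]^(1/3) = 0.04533 m.

45.3 mm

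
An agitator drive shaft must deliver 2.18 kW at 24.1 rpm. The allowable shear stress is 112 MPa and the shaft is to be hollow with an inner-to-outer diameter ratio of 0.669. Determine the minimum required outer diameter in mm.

ω = 2π·24.1/60 = 2.524 rad/s, so T = P/ω = 2.18×10³ / 2.524 = 863.8 N·m.
For a hollow shaft with d_i/d_o = 0.669: τ_max = 16T/(π d_o³ (1−k⁴)), so d_o = [16T/(π τ_allow (1−k⁴))]^(1/3) = [16·863.8/(π·1.12×10^8·0.7997)]^(1/3) = 0.03662 m.

36.6 mm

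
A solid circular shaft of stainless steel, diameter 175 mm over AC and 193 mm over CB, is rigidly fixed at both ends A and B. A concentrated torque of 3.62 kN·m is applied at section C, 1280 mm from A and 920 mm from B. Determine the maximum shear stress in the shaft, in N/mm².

Compatibility: T_A·a/J_AC = T_B·b/J_CB with T_A + T_B = T₀.
J_AC = 9.21×10^-5 m⁴, J_CB = 1.36×10^-4 m⁴, so T_A = T₀·(J_AC/a)/((J_AC/a)+(J_CB/b)) = 1184 N·m, T_B = 2436 N·m.
τ in each portion: τ_AC = 1.12×10^6 Pa, τ_CB = 1.73×10^6 Pa; maximum is in CB.
τ_max = T_CB·r/J = 2436·0.0965/1.36×10^-4 = 1.726×10^6 Pa.

1.73 N/mm²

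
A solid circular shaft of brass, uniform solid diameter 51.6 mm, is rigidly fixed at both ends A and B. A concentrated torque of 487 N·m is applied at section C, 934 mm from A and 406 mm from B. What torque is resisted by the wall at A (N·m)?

148 N·m

With uniform GJ and both ends fixed, compatibility θ_AC = θ_CB gives T_A·a = T_B·b, together with T_A + T_B = T₀.
T_A = T₀·b/(a+b) = 487.0·406/1340 = 147.6 N·m; T_B = 339.4 N·m.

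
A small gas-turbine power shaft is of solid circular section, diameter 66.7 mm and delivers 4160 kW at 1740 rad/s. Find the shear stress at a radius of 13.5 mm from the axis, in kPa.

ω = 1740 rad/s, so T = P/ω = 4160×10³ / 1740 = 2391 N·m.
J = πd⁴/32 = π(0.0667)⁴/32 = 1.943×10^-6 m⁴.
Shear stress varies linearly with radius: τ = T·r/J = 2391 × 0.0135 / 1.943×10^-6 = 1.661×10^7 Pa.

16600 kPa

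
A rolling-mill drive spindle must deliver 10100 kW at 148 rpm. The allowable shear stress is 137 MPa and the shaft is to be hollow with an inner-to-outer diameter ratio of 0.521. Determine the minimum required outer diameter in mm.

297 mm

ω = 2π·148/60 = 15.50 rad/s, so T = P/ω = 10100×10³ / 15.50 = 651700 N·m.
For a hollow shaft with d_i/d_o = 0.521: τ_max = 16T/(π d_o³ (1−k⁴)), so d_o = [16T/(π τ_allow (1−k⁴))]^(1/3) = [16·651700/(π·1.37×10^8·0.9263)]^(1/3) = 0.2968 m.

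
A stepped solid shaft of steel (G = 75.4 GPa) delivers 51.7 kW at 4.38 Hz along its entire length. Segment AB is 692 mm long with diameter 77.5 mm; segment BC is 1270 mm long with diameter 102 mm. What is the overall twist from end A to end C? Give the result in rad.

ω = 2π·4.38 = 27.52 rad/s, so T = P/ω = 51.7×10³ / 27.52 = 1879 N·m.
J_AB = π(0.0775)⁴/32 = 3.54×10^-6 m⁴; J_BC = π(0.102)⁴/32 = 1.06×10^-5 m⁴.
θ = (T/G)·Σ L_i/J_i = (1879/75.4×10⁹)·(0.692/3.54×10^-6 + 1.27/1.06×10^-5) = 7.846×10^-3 rad.

0.00785 rad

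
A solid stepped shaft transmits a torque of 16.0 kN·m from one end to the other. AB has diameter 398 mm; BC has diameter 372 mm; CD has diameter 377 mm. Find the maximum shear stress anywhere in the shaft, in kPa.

1580 kPa

Under the same torque, τ_max = 16T/(πd³) is largest where d is smallest — segment BC (d = 372 mm).
τ_max = 16·16000/(π·(0.372)³) = 1.583×10^6 Pa.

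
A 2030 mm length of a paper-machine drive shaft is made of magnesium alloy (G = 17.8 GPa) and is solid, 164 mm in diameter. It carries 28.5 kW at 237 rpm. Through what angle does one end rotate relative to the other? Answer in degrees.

0.106°

ω = 2π·237/60 = 24.82 rad/s, so T = P/ω = 28.5×10³ / 24.82 = 1148 N·m.
J = πd⁴/32 = π(0.164)⁴/32 = 7.102×10^-5 m⁴.
θ = T·L/(G·J) = 1148 × 2.03 / (17.8×10⁹ × 7.102×10^-5) = 1.844×10^-3 rad.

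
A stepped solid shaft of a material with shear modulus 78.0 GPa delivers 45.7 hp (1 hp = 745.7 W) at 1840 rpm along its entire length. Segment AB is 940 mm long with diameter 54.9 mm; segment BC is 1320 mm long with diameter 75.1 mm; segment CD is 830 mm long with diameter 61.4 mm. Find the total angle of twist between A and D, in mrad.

ω = 2π·1840/60 = 192.7 rad/s, so T = P/ω = 45.7×745.7 / 192.7 = 176.9 N·m.
J_AB = π(0.0549)⁴/32 = 8.92×10^-7 m⁴; J_BC = π(0.0751)⁴/32 = 3.12×10^-6 m⁴; J_CD = π(0.0614)⁴/32 = 1.40×10^-6 m⁴.
θ = (T/G)·Σ L_i/J_i = (176.9/78.0×10⁹)·(0.940/8.92×10^-7 + 1.32/3.12×10^-6 + 0.830/1.40×10^-6) = 4.697×10^-3 rad.

4.70 mrad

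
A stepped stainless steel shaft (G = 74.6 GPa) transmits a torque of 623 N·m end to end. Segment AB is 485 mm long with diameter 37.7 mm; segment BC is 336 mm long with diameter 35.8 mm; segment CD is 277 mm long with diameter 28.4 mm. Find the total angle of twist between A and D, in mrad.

J_AB = π(0.0377)⁴/32 = 1.98×10^-7 m⁴; J_BC = π(0.0358)⁴/32 = 1.61×10^-7 m⁴; J_CD = π(0.0284)⁴/32 = 6.39×10^-8 m⁴.
θ = (T/G)·Σ L_i/J_i = (623.0/74.6×10⁹)·(0.485/1.98×10^-7 + 0.336/1.61×10^-7 + 0.277/6.39×10^-8) = 0.07404 rad.

74.0 mrad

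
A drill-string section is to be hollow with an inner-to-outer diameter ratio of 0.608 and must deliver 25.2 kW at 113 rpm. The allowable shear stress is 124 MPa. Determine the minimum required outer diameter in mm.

46.6 mm

ω = 2π·113/60 = 11.83 rad/s, so T = P/ω = 25.2×10³ / 11.83 = 2130 N·m.
For a hollow shaft with d_i/d_o = 0.608: τ_max = 16T/(π d_o³ (1−k⁴)), so d_o = [16T/(π τ_allow (1−k⁴))]^(1/3) = [16·2130/(π·1.24×10^8·0.8633)]^(1/3) = 0.04662 m.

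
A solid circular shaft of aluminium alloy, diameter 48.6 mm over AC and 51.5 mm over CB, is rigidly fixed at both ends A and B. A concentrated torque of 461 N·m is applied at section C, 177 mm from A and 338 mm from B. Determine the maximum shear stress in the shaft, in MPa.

Compatibility: T_A·a/J_AC = T_B·b/J_CB with T_A + T_B = T₀.
J_AC = 5.48×10^-7 m⁴, J_CB = 6.91×10^-7 m⁴, so T_A = T₀·(J_AC/a)/((J_AC/a)+(J_CB/b)) = 277.7 N·m, T_B = 183.3 N·m.
τ in each portion: τ_AC = 1.23×10^7 Pa, τ_CB = 6.84×10^6 Pa; maximum is in AC.
τ_max = T_AC·r/J = 277.7·0.0243/5.48×10^-7 = 1.232×10^7 Pa.

12.3 MPa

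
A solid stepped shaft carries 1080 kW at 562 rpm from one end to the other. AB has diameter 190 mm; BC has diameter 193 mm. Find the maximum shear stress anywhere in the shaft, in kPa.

ω = 2π·562/60 = 58.85 rad/s, so T = P/ω = 1080×10³ / 58.85 = 18350 N·m.
Under the same torque, τ_max = 16T/(πd³) is largest where d is smallest — segment AB (d = 190 mm).
τ_max = 16·18350/(π·(0.190)³) = 1.363×10^7 Pa.

13600 kPa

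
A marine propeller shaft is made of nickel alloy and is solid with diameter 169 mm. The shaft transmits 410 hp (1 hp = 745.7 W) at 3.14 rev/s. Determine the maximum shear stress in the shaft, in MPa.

16.4 MPa

ω = 2π·3.14 = 19.73 rad/s, so T = P/ω = 410×745.7 / 19.73 = 15500 N·m.
J = πd⁴/32 = π(0.169)⁴/32 = 8.008×10^-5 m⁴.
τ_max = T·r/J = 15500 × 0.0845 / 8.008×10^-5 = 1.635×10^7 Pa.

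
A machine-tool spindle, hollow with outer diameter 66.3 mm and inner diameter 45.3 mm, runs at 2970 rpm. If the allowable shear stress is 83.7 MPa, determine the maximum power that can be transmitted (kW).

1160 kW

J = π(d_o⁴ − d_i⁴)/32 = π(0.0663⁴ − 0.0453⁴)/32 = 1.484×10^-6 m⁴.
T_max = τ_allow·J/r = 8.37×10^7 × 1.484×10^-6 / 0.0331 = 3746 N·m.
ω = 2π·2970/60 = 311.0 rad/s, so P_max = T_max·ω = 1.165×10^6 W.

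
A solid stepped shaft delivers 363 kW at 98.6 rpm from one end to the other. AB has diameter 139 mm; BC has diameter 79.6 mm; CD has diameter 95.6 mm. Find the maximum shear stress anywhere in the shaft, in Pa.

3.55e8 Pa

ω = 2π·98.6/60 = 10.33 rad/s, so T = P/ω = 363×10³ / 10.33 = 35160 N·m.
Under the same torque, τ_max = 16T/(πd³) is largest where d is smallest — segment BC (d = 79.6 mm).
τ_max = 16·35160/(π·(0.0796)³) = 3.550×10^8 Pa.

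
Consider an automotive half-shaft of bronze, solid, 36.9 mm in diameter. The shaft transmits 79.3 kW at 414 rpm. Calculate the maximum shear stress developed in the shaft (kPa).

185000 kPa

ω = 2π·414/60 = 43.35 rad/s, so T = P/ω = 79.3×10³ / 43.35 = 1829 N·m.
J = πd⁴/32 = π(0.0369)⁴/32 = 1.820×10^-7 m⁴.
τ_max = T·r/J = 1829 × 0.0184 / 1.820×10^-7 = 1.854×10^8 Pa.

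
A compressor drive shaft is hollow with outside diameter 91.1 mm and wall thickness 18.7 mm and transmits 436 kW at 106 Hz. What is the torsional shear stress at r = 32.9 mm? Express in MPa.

3.62 MPa

ω = 2π·106 = 666.0 rad/s, so T = P/ω = 436×10³ / 666.0 = 654.6 N·m.
J = π(d_o⁴ − d_i⁴)/32 = π(0.0911⁴ − 0.0537⁴)/32 = 5.946×10^-6 m⁴.
Shear stress varies linearly with radius: τ = T·r/J = 654.6 × 0.0329 / 5.946×10^-6 = 3.622×10^6 Pa.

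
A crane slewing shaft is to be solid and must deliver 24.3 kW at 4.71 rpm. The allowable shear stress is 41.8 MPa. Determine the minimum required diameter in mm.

182 mm

ω = 2π·4.71/60 = 0.4932 rad/s, so T = P/ω = 24.3×10³ / 0.4932 = 49270 N·m.
For a solid shaft τ_max = 16T/(πd³), so d = (16T/(π τ_allow))^(1/3) = (16·49270/(π·4.18×10^7))^(1/3) = 0.1817 m.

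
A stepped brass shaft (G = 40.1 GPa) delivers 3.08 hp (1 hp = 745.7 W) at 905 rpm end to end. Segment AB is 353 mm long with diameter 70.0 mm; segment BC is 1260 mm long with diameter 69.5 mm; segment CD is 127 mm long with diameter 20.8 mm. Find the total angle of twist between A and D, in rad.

0.00460 rad

ω = 2π·905/60 = 94.77 rad/s, so T = P/ω = 3.08×745.7 / 94.77 = 24.23 N·m.
J_AB = π(0.0700)⁴/32 = 2.36×10^-6 m⁴; J_BC = π(0.0695)⁴/32 = 2.29×10^-6 m⁴; J_CD = π(0.0208)⁴/32 = 1.84×10^-8 m⁴.
θ = (T/G)·Σ L_i/J_i = (24.23/40.1×10⁹)·(0.353/2.36×10^-6 + 1.26/2.29×10^-6 + 0.127/1.84×10^-8) = 4.600×10^-3 rad.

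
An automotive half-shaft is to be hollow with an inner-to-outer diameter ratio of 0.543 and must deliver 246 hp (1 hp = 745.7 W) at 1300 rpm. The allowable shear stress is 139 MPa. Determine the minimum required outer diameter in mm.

ω = 2π·1300/60 = 136.1 rad/s, so T = P/ω = 246×745.7 / 136.1 = 1347 N·m.
For a hollow shaft with d_i/d_o = 0.543: τ_max = 16T/(π d_o³ (1−k⁴)), so d_o = [16T/(π τ_allow (1−k⁴))]^(1/3) = [16·1347/(π·1.39×10^8·0.9131)]^(1/3) = 0.03781 m.

37.8 mm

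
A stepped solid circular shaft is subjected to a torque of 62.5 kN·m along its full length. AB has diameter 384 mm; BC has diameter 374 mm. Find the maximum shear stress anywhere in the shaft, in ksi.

0.883 ksi

Under the same torque, τ_max = 16T/(πd³) is largest where d is smallest — segment BC (d = 374 mm).
τ_max = 16·62500/(π·(0.374)³) = 6.085×10^6 Pa.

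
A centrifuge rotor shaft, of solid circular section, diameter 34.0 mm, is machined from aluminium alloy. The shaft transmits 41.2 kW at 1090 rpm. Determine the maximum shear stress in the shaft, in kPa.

ω = 2π·1090/60 = 114.1 rad/s, so T = P/ω = 41.2×10³ / 114.1 = 360.9 N·m.
J = πd⁴/32 = π(0.0340)⁴/32 = 1.312×10^-7 m⁴.
τ_max = T·r/J = 360.9 × 0.0170 / 1.312×10^-7 = 4.677×10^7 Pa.

46800 kPa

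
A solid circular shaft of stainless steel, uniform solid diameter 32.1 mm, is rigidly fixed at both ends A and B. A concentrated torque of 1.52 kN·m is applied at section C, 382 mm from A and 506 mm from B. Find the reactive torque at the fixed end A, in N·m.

With uniform GJ and both ends fixed, compatibility θ_AC = θ_CB gives T_A·a = T_B·b, together with T_A + T_B = T₀.
T_A = T₀·b/(a+b) = 1520·506/888.0 = 866.1 N·m; T_B = 653.9 N·m.

866 N·m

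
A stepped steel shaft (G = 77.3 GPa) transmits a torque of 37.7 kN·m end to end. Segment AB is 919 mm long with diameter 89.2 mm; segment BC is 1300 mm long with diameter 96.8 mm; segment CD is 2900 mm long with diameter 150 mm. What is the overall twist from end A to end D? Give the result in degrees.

J_AB = π(0.0892)⁴/32 = 6.22×10^-6 m⁴; J_BC = π(0.0968)⁴/32 = 8.62×10^-6 m⁴; J_CD = π(0.150)⁴/32 = 4.97×10^-5 m⁴.
θ = (T/G)·Σ L_i/J_i = (37700/77.3×10⁹)·(0.919/6.22×10^-6 + 1.30/8.62×10^-6 + 2.90/4.97×10^-5) = 0.1741 rad.

9.98°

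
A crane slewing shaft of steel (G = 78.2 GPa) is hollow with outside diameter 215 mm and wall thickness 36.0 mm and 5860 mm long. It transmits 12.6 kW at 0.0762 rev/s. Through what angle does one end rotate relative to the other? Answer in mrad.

ω = 2π·0.0762 = 0.4788 rad/s, so T = P/ω = 12.6×10³ / 0.4788 = 26320 N·m.
J = π(d_o⁴ − d_i⁴)/32 = π(0.215⁴ − 0.143⁴)/32 = 1.687×10^-4 m⁴.
θ = T·L/(G·J) = 26320 × 5.86 / (78.2×10⁹ × 1.687×10^-4) = 0.01169 rad.

11.7 mrad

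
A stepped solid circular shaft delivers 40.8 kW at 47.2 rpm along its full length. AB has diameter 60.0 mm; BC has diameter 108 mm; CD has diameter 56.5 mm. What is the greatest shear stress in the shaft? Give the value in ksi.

ω = 2π·47.2/60 = 4.943 rad/s, so T = P/ω = 40.8×10³ / 4.943 = 8254 N·m.
Under the same torque, τ_max = 16T/(πd³) is largest where d is smallest — segment CD (d = 56.5 mm).
τ_max = 16·8254/(π·(0.0565)³) = 2.331×10^8 Pa.

33.8 ksi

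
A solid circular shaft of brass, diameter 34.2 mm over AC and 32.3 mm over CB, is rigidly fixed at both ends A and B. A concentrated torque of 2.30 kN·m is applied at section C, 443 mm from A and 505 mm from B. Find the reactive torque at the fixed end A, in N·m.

1350 N·m

Compatibility: T_A·a/J_AC = T_B·b/J_CB with T_A + T_B = T₀.
J_AC = 1.34×10^-7 m⁴, J_CB = 1.07×10^-7 m⁴, so T_A = T₀·(J_AC/a)/((J_AC/a)+(J_CB/b)) = 1355 N·m, T_B = 945.4 N·m.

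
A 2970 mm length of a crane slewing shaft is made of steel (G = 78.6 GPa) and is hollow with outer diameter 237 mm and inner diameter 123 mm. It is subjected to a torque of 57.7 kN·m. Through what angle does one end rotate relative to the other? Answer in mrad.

J = π(d_o⁴ − d_i⁴)/32 = π(0.237⁴ − 0.123⁴)/32 = 2.873×10^-4 m⁴.
θ = T·L/(G·J) = 57700 × 2.97 / (78.6×10⁹ × 2.873×10^-4) = 7.590×10^-3 rad.

7.59 mrad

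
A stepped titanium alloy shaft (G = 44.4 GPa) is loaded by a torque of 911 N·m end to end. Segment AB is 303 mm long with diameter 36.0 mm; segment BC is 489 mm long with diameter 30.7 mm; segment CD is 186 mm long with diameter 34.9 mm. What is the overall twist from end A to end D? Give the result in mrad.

J_AB = π(0.0360)⁴/32 = 1.65×10^-7 m⁴; J_BC = π(0.0307)⁴/32 = 8.72×10^-8 m⁴; J_CD = π(0.0349)⁴/32 = 1.46×10^-7 m⁴.
θ = (T/G)·Σ L_i/J_i = (911.0/44.4×10⁹)·(0.303/1.65×10^-7 + 0.489/8.72×10^-8 + 0.186/1.46×10^-7) = 0.1790 rad.

179 mrad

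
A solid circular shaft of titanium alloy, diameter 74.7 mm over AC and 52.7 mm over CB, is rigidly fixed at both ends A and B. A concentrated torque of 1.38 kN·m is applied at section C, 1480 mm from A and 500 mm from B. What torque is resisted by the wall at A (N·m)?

Compatibility: T_A·a/J_AC = T_B·b/J_CB with T_A + T_B = T₀.
J_AC = 3.06×10^-6 m⁴, J_CB = 7.57×10^-7 m⁴, so T_A = T₀·(J_AC/a)/((J_AC/a)+(J_CB/b)) = 796.2 N·m, T_B = 583.8 N·m.

796 N·m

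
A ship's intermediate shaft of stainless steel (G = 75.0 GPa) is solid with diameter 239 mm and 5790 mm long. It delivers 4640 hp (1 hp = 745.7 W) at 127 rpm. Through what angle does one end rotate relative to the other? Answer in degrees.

3.59°

ω = 2π·127/60 = 13.30 rad/s, so T = P/ω = 4640×745.7 / 13.30 = 260200 N·m.
J = πd⁴/32 = π(0.239)⁴/32 = 3.203×10^-4 m⁴.
θ = T·L/(G·J) = 260200 × 5.79 / (75.0×10⁹ × 3.203×10^-4) = 0.06270 rad.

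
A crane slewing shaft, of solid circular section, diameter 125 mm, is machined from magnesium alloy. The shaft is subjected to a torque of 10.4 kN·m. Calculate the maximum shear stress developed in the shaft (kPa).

J = πd⁴/32 = π(0.125)⁴/32 = 2.397×10^-5 m⁴.
τ_max = T·r/J = 10400 × 0.0625 / 2.397×10^-5 = 2.712×10^7 Pa.

27100 kPa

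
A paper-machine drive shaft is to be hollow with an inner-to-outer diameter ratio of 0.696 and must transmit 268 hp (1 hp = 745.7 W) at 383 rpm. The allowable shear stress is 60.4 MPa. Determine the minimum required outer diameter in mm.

ω = 2π·383/60 = 40.11 rad/s, so T = P/ω = 268×745.7 / 40.11 = 4983 N·m.
For a hollow shaft with d_i/d_o = 0.696: τ_max = 16T/(π d_o³ (1−k⁴)), so d_o = [16T/(π τ_allow (1−k⁴))]^(1/3) = [16·4983/(π·6.04×10^7·0.7653)]^(1/3) = 0.08188 m.

81.9 mm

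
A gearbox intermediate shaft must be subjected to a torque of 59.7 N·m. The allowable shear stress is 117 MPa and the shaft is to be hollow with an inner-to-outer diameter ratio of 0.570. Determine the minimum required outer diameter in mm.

14.3 mm

For a hollow shaft with d_i/d_o = 0.570: τ_max = 16T/(π d_o³ (1−k⁴)), so d_o = [16T/(π τ_allow (1−k⁴))]^(1/3) = [16·59.70/(π·1.17×10^8·0.8944)]^(1/3) = 0.01427 m.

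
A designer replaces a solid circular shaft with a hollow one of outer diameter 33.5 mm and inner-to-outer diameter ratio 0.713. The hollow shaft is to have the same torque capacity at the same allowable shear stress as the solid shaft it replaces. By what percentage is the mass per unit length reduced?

Equal τ_max and T ⇒ the solid shaft needs d_s³ = d_o³(1−k⁴), so d_s = 33.5·(1−0.713⁴)^(1/3) = 30.32 mm.
Area ratio A_h/A_s = d_o²(1−k²)/d_s² = (1−k²)/(1−k⁴)^(2/3) = 0.6001.
Mass saving = 1 − 0.6001 = 40.0 %.

40.0 %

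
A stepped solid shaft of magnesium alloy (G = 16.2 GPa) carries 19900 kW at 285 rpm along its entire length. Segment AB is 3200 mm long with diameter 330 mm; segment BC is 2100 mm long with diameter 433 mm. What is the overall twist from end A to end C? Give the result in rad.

0.138 rad

ω = 2π·285/60 = 29.85 rad/s, so T = P/ω = 19900×10³ / 29.85 = 666800 N·m.
J_AB = π(0.330)⁴/32 = 1.16×10^-3 m⁴; J_BC = π(0.433)⁴/32 = 3.45×10^-3 m⁴.
θ = (T/G)·Σ L_i/J_i = (666800/16.2×10⁹)·(3.20/1.16×10^-3 + 2.10/3.45×10^-3) = 0.1382 rad.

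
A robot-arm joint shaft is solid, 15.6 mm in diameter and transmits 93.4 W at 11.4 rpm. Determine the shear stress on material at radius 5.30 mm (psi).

ω = 2π·11.4/60 = 1.194 rad/s, so T = P/ω = 93.4 / 1.194 = 78.24 N·m.
J = πd⁴/32 = π(0.0156)⁴/32 = 5.814×10^-9 m⁴.
Shear stress varies linearly with radius: τ = T·r/J = 78.24 × 0.00530 / 5.814×10^-9 = 7.132×10^7 Pa.

10300 psi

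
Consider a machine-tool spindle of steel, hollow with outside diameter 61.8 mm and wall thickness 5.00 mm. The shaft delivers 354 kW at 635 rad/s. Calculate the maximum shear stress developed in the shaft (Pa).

ω = 635 rad/s, so T = P/ω = 354×10³ / 635.0 = 557.5 N·m.
J = π(d_o⁴ − d_i⁴)/32 = π(0.0618⁴ − 0.0518⁴)/32 = 7.252×10^-7 m⁴.
τ_max = T·r/J = 557.5 × 0.0309 / 7.252×10^-7 = 2.375×10^7 Pa.

2.38e7 Pa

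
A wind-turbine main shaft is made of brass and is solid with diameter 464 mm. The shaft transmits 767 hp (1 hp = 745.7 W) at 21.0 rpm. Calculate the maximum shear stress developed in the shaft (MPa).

13.3 MPa

ω = 2π·21.0/60 = 2.199 rad/s, so T = P/ω = 767×745.7 / 2.199 = 260100 N·m.
J = πd⁴/32 = π(0.464)⁴/32 = 4.551×10^-3 m⁴.
τ_max = T·r/J = 260100 × 0.232 / 4.551×10^-3 = 1.326×10^7 Pa.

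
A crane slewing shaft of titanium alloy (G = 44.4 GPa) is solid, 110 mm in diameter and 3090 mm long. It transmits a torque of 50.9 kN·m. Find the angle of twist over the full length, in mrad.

246 mrad

J = πd⁴/32 = π(0.110)⁴/32 = 1.437×10^-5 m⁴.
θ = T·L/(G·J) = 50900 × 3.09 / (44.4×10⁹ × 1.437×10^-5) = 0.2464 rad.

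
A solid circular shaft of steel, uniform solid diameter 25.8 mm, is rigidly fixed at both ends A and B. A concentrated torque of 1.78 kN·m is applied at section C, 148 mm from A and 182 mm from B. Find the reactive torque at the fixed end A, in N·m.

982 N·m

With uniform GJ and both ends fixed, compatibility θ_AC = θ_CB gives T_A·a = T_B·b, together with T_A + T_B = T₀.
T_A = T₀·b/(a+b) = 1780·182/330.0 = 981.7 N·m; T_B = 798.3 N·m.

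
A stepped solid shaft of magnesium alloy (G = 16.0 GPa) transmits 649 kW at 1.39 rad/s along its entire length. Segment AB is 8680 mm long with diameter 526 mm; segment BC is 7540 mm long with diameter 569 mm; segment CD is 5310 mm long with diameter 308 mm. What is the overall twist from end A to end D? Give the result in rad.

ω = 1.39 rad/s, so T = P/ω = 649×10³ / 1.390 = 466900 N·m.
J_AB = π(0.526)⁴/32 = 7.52×10^-3 m⁴; J_BC = π(0.569)⁴/32 = 0.0103 m⁴; J_CD = π(0.308)⁴/32 = 8.83×10^-4 m⁴.
θ = (T/G)·Σ L_i/J_i = (466900/16.0×10⁹)·(8.68/7.52×10^-3 + 7.54/0.0103 + 5.31/8.83×10^-4) = 0.2305 rad.

0.230 rad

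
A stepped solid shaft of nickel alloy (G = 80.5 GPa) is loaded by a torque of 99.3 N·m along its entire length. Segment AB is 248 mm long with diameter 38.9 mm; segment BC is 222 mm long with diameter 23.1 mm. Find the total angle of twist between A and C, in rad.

J_AB = π(0.0389)⁴/32 = 2.25×10^-7 m⁴; J_BC = π(0.0231)⁴/32 = 2.80×10^-8 m⁴.
θ = (T/G)·Σ L_i/J_i = (99.30/80.5×10⁹)·(0.248/2.25×10^-7 + 0.222/2.80×10^-8) = 0.01116 rad.

0.0112 rad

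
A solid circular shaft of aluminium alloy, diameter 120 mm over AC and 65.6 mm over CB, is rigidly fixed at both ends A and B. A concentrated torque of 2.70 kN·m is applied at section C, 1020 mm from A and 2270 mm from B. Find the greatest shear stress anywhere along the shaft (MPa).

Compatibility: T_A·a/J_AC = T_B·b/J_CB with T_A + T_B = T₀.
J_AC = 2.04×10^-5 m⁴, J_CB = 1.82×10^-6 m⁴, so T_A = T₀·(J_AC/a)/((J_AC/a)+(J_CB/b)) = 2596 N·m, T_B = 104.2 N·m.
τ in each portion: τ_AC = 7.65×10^6 Pa, τ_CB = 1.88×10^6 Pa; maximum is in AC.
τ_max = T_AC·r/J = 2596·0.0600/2.04×10^-5 = 7.651×10^6 Pa.

7.65 MPa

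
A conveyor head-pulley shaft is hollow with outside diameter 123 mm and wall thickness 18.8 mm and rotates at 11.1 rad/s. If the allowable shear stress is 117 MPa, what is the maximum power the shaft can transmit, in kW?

J = π(d_o⁴ − d_i⁴)/32 = π(0.123⁴ − 0.0854⁴)/32 = 1.725×10^-5 m⁴.
T_max = τ_allow·J/r = 1.17×10^8 × 1.725×10^-5 / 0.0615 = 32820 N·m.
ω = 11.1 rad/s, so P_max = T_max·ω = 3.642×10^5 W.

364 kW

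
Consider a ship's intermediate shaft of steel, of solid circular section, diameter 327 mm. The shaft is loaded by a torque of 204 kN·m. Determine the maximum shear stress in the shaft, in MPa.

29.7 MPa

J = πd⁴/32 = π(0.327)⁴/32 = 1.123×10^-3 m⁴.
τ_max = T·r/J = 204000 × 0.164 / 1.123×10^-3 = 2.971×10^7 Pa.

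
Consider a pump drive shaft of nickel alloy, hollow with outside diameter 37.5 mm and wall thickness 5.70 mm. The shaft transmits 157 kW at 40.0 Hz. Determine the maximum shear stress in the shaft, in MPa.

ω = 2π·40.0 = 251.3 rad/s, so T = P/ω = 157×10³ / 251.3 = 624.7 N·m.
J = π(d_o⁴ − d_i⁴)/32 = π(0.0375⁴ − 0.0261⁴)/32 = 1.486×10^-7 m⁴.
τ_max = T·r/J = 624.7 × 0.0187 / 1.486×10^-7 = 7.883×10^7 Pa.

78.8 MPa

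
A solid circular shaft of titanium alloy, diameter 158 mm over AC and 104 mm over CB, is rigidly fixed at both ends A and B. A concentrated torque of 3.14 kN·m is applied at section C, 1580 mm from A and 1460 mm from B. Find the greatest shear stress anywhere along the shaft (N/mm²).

Compatibility: T_A·a/J_AC = T_B·b/J_CB with T_A + T_B = T₀.
J_AC = 6.12×10^-5 m⁴, J_CB = 1.15×10^-5 m⁴, so T_A = T₀·(J_AC/a)/((J_AC/a)+(J_CB/b)) = 2610 N·m, T_B = 530.2 N·m.
τ in each portion: τ_AC = 3.37×10^6 Pa, τ_CB = 2.40×10^6 Pa; maximum is in AC.
τ_max = T_AC·r/J = 2610·0.0790/6.12×10^-5 = 3.370×10^6 Pa.

3.37 N/mm²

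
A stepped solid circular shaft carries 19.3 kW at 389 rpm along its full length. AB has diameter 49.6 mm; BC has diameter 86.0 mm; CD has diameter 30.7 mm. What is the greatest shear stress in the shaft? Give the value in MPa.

83.4 MPa

ω = 2π·389/60 = 40.74 rad/s, so T = P/ω = 19.3×10³ / 40.74 = 473.8 N·m.
Under the same torque, τ_max = 16T/(πd³) is largest where d is smallest — segment CD (d = 30.7 mm).
τ_max = 16·473.8/(π·(0.0307)³) = 8.339×10^7 Pa.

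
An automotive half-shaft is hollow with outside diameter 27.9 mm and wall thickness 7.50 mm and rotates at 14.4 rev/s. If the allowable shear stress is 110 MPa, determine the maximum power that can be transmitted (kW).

J = π(d_o⁴ − d_i⁴)/32 = π(0.0279⁴ − 0.0129⁴)/32 = 5.677×10^-8 m⁴.
T_max = τ_allow·J/r = 1.10×10^8 × 5.677×10^-8 / 0.0139 = 447.6 N·m.
ω = 2π·14.4 = 90.48 rad/s, so P_max = T_max·ω = 4.050×10^4 W.

40.5 kW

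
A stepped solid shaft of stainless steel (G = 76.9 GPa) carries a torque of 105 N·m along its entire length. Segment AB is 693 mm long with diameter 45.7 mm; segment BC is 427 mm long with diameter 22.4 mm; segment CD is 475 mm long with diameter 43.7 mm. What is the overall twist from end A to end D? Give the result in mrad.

27.6 mrad

J_AB = π(0.0457)⁴/32 = 4.28×10^-7 m⁴; J_BC = π(0.0224)⁴/32 = 2.47×10^-8 m⁴; J_CD = π(0.0437)⁴/32 = 3.58×10^-7 m⁴.
θ = (T/G)·Σ L_i/J_i = (105.0/76.9×10⁹)·(0.693/4.28×10^-7 + 0.427/2.47×10^-8 + 0.475/3.58×10^-7) = 0.02761 rad.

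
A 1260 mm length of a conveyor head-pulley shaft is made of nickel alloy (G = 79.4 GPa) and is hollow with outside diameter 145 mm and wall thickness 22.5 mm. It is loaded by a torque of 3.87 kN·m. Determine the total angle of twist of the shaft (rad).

J = π(d_o⁴ − d_i⁴)/32 = π(0.145⁴ − 0.100⁴)/32 = 3.358×10^-5 m⁴.
θ = T·L/(G·J) = 3870 × 1.26 / (79.4×10⁹ × 3.358×10^-5) = 1.829×10^-3 rad.

0.00183 rad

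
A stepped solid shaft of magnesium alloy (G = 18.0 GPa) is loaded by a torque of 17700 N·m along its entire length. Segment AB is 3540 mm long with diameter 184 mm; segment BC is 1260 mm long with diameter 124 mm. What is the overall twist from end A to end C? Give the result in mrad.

J_AB = π(0.184)⁴/32 = 1.13×10^-4 m⁴; J_BC = π(0.124)⁴/32 = 2.32×10^-5 m⁴.
θ = (T/G)·Σ L_i/J_i = (17700/18.0×10⁹)·(3.54/1.13×10^-4 + 1.26/2.32×10^-5) = 0.08431 rad.

84.3 mrad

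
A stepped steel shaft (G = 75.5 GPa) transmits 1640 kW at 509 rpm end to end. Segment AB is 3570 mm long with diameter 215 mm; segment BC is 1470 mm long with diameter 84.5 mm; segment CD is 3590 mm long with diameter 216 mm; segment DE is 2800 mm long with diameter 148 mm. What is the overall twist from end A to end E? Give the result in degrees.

ω = 2π·509/60 = 53.30 rad/s, so T = P/ω = 1640×10³ / 53.30 = 30770 N·m.
J_AB = π(0.215)⁴/32 = 2.10×10^-4 m⁴; J_BC = π(0.0845)⁴/32 = 5.01×10^-6 m⁴; J_CD = π(0.216)⁴/32 = 2.14×10^-4 m⁴; J_DE = π(0.148)⁴/32 = 4.71×10^-5 m⁴.
θ = (T/G)·Σ L_i/J_i = (30770/75.5×10⁹)·(3.57/2.10×10^-4 + 1.47/5.01×10^-6 + 3.59/2.14×10^-4 + 2.80/4.71×10^-5) = 0.1577 rad.

9.04°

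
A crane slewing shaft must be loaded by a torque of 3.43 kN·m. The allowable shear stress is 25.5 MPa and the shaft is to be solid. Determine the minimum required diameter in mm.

For a solid shaft τ_max = 16T/(πd³), so d = (16T/(π τ_allow))^(1/3) = (16·3430/(π·2.55×10^7))^(1/3) = 0.08815 m.

88.2 mm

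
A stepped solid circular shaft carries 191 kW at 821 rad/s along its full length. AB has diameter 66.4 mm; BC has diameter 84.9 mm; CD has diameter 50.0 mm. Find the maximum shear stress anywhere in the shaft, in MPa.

ω = 821 rad/s, so T = P/ω = 191×10³ / 821.0 = 232.6 N·m.
Under the same torque, τ_max = 16T/(πd³) is largest where d is smallest — segment CD (d = 50.0 mm).
τ_max = 16·232.6/(π·(0.0500)³) = 9.479×10^6 Pa.

9.48 MPa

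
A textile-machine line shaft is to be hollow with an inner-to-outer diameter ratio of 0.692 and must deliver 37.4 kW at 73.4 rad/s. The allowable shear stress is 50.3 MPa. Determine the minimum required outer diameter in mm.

40.6 mm

ω = 73.4 rad/s, so T = P/ω = 37.4×10³ / 73.40 = 509.5 N·m.
For a hollow shaft with d_i/d_o = 0.692: τ_max = 16T/(π d_o³ (1−k⁴)), so d_o = [16T/(π τ_allow (1−k⁴))]^(1/3) = [16·509.5/(π·5.03×10^7·0.7707)]^(1/3) = 0.04060 m.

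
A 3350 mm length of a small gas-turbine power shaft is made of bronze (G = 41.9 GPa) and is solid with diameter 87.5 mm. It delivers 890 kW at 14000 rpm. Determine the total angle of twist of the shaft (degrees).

0.483°

ω = 2π·14000/60 = 1466 rad/s, so T = P/ω = 890×10³ / 1466 = 607.1 N·m.
J = πd⁴/32 = π(0.0875)⁴/32 = 5.755×10^-6 m⁴.
θ = T·L/(G·J) = 607.1 × 3.35 / (41.9×10⁹ × 5.755×10^-6) = 8.434×10^-3 rad.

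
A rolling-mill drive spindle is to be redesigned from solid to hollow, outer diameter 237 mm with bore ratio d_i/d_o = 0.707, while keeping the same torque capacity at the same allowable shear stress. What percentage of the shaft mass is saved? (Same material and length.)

Equal τ_max and T ⇒ the solid shaft needs d_s³ = d_o³(1−k⁴), so d_s = 237·(1−0.707⁴)^(1/3) = 215.3 mm.
Area ratio A_h/A_s = d_o²(1−k²)/d_s² = (1−k²)/(1−k⁴)^(2/3) = 0.6058.
Mass saving = 1 − 0.6058 = 39.4 %.

39.4 %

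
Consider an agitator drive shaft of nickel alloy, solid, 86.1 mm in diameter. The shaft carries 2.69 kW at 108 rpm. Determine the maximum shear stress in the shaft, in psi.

ω = 2π·108/60 = 11.31 rad/s, so T = P/ω = 2.69×10³ / 11.31 = 237.8 N·m.
J = πd⁴/32 = π(0.0861)⁴/32 = 5.395×10^-6 m⁴.
τ_max = T·r/J = 237.8 × 0.0430 / 5.395×10^-6 = 1.898×10^6 Pa.

275 psi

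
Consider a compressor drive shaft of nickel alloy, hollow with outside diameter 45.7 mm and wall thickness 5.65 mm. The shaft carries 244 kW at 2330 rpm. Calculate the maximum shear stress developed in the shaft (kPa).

ω = 2π·2330/60 = 244.0 rad/s, so T = P/ω = 244×10³ / 244.0 = 1000 N·m.
J = π(d_o⁴ − d_i⁴)/32 = π(0.0457⁴ − 0.0344⁴)/32 = 2.907×10^-7 m⁴.
τ_max = T·r/J = 1000 × 0.0229 / 2.907×10^-7 = 7.859×10^7 Pa.

78600 kPa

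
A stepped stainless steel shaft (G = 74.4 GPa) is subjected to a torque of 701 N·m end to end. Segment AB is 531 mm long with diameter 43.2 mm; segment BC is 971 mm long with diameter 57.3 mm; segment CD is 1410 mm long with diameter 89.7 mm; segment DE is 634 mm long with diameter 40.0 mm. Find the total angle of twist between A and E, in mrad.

J_AB = π(0.0432)⁴/32 = 3.42×10^-7 m⁴; J_BC = π(0.0573)⁴/32 = 1.06×10^-6 m⁴; J_CD = π(0.0897)⁴/32 = 6.36×10^-6 m⁴; J_DE = π(0.0400)⁴/32 = 2.51×10^-7 m⁴.
θ = (T/G)·Σ L_i/J_i = (701.0/74.4×10⁹)·(0.531/3.42×10^-7 + 0.971/1.06×10^-6 + 1.41/6.36×10^-6 + 0.634/2.51×10^-7) = 0.04913 rad.

49.1 mrad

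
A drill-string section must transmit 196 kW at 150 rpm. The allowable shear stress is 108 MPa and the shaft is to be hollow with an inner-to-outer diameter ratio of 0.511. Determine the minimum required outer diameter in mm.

85.8 mm

ω = 2π·150/60 = 15.71 rad/s, so T = P/ω = 196×10³ / 15.71 = 12480 N·m.
For a hollow shaft with d_i/d_o = 0.511: τ_max = 16T/(π d_o³ (1−k⁴)), so d_o = [16T/(π τ_allow (1−k⁴))]^(1/3) = [16·12480/(π·1.08×10^8·0.9318)]^(1/3) = 0.08579 m.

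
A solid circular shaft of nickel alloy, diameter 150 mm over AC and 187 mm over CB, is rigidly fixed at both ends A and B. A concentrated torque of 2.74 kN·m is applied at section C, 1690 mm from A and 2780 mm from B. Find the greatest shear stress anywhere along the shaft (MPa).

Compatibility: T_A·a/J_AC = T_B·b/J_CB with T_A + T_B = T₀.
J_AC = 4.97×10^-5 m⁴, J_CB = 1.20×10^-4 m⁴, so T_A = T₀·(J_AC/a)/((J_AC/a)+(J_CB/b)) = 1110 N·m, T_B = 1630 N·m.
τ in each portion: τ_AC = 1.68×10^6 Pa, τ_CB = 1.27×10^6 Pa; maximum is in AC.
τ_max = T_AC·r/J = 1110·0.0750/4.97×10^-5 = 1.675×10^6 Pa.

1.68 MPa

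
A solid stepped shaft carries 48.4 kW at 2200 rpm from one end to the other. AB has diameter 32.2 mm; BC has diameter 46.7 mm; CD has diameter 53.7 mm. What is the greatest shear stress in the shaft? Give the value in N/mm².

32.0 N/mm²

ω = 2π·2200/60 = 230.4 rad/s, so T = P/ω = 48.4×10³ / 230.4 = 210.1 N·m.
Under the same torque, τ_max = 16T/(πd³) is largest where d is smallest — segment AB (d = 32.2 mm).
τ_max = 16·210.1/(π·(0.0322)³) = 3.205×10^7 Pa.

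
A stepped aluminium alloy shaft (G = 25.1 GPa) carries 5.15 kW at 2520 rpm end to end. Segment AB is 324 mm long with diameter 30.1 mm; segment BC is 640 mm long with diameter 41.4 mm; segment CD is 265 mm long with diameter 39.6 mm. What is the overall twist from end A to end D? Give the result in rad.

ω = 2π·2520/60 = 263.9 rad/s, so T = P/ω = 5.15×10³ / 263.9 = 19.52 N·m.
J_AB = π(0.0301)⁴/32 = 8.06×10^-8 m⁴; J_BC = π(0.0414)⁴/32 = 2.88×10^-7 m⁴; J_CD = π(0.0396)⁴/32 = 2.41×10^-7 m⁴.
θ = (T/G)·Σ L_i/J_i = (19.52/25.1×10⁹)·(0.324/8.06×10^-8 + 0.640/2.88×10^-7 + 0.265/2.41×10^-7) = 5.705×10^-3 rad.

0.00570 rad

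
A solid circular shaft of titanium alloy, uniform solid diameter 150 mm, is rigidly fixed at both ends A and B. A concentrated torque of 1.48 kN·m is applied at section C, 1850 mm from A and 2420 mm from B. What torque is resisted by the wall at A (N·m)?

839 N·m

With uniform GJ and both ends fixed, compatibility θ_AC = θ_CB gives T_A·a = T_B·b, together with T_A + T_B = T₀.
T_A = T₀·b/(a+b) = 1480·2420/4270 = 838.8 N·m; T_B = 641.2 N·m.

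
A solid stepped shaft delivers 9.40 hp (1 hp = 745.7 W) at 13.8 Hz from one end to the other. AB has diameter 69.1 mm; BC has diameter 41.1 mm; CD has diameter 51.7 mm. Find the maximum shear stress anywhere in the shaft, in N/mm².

5.93 N/mm²

ω = 2π·13.8 = 86.71 rad/s, so T = P/ω = 9.40×745.7 / 86.71 = 80.84 N·m.
Under the same torque, τ_max = 16T/(πd³) is largest where d is smallest — segment BC (d = 41.1 mm).
τ_max = 16·80.84/(π·(0.0411)³) = 5.930×10^6 Pa.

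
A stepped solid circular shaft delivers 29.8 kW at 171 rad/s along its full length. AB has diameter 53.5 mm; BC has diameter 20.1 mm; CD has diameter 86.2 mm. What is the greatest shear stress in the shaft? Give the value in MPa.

ω = 171 rad/s, so T = P/ω = 29.8×10³ / 171.0 = 174.3 N·m.
Under the same torque, τ_max = 16T/(πd³) is largest where d is smallest — segment BC (d = 20.1 mm).
τ_max = 16·174.3/(π·(0.0201)³) = 1.093×10^8 Pa.

109 MPa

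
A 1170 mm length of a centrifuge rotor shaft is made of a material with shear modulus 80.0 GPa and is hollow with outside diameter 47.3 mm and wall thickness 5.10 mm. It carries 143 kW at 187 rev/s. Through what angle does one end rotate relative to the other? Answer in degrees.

0.334°

ω = 2π·187 = 1175 rad/s, so T = P/ω = 143×10³ / 1175 = 121.7 N·m.
J = π(d_o⁴ − d_i⁴)/32 = π(0.0473⁴ − 0.0371⁴)/32 = 3.054×10^-7 m⁴.
θ = T·L/(G·J) = 121.7 × 1.17 / (80.0×10⁹ × 3.054×10^-7) = 5.828×10^-3 rad.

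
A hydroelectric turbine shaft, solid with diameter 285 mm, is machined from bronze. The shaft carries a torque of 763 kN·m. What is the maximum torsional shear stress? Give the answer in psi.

24300 psi

J = πd⁴/32 = π(0.285)⁴/32 = 6.477×10^-4 m⁴.
τ_max = T·r/J = 763000 × 0.142 / 6.477×10^-4 = 1.679×10^8 Pa.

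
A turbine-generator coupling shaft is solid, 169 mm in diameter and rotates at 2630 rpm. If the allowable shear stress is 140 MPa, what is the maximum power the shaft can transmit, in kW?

J = πd⁴/32 = π(0.169)⁴/32 = 8.008×10^-5 m⁴.
T_max = τ_allow·J/r = 1.40×10^8 × 8.008×10^-5 / 0.0845 = 132700 N·m.
ω = 2π·2630/60 = 275.4 rad/s, so P_max = T_max·ω = 3.654×10^7 W.

36500 kW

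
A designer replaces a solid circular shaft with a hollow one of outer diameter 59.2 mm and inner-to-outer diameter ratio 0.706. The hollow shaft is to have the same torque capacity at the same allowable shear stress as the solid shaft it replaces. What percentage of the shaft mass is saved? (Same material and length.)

Equal τ_max and T ⇒ the solid shaft needs d_s³ = d_o³(1−k⁴), so d_s = 59.2·(1−0.706⁴)^(1/3) = 53.82 mm.
Area ratio A_h/A_s = d_o²(1−k²)/d_s² = (1−k²)/(1−k⁴)^(2/3) = 0.6068.
Mass saving = 1 − 0.6068 = 39.3 %.

39.3 %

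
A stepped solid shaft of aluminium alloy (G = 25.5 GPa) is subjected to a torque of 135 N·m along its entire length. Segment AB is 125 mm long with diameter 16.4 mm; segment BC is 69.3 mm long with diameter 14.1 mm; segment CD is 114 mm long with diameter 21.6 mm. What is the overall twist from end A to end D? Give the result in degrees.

J_AB = π(0.0164)⁴/32 = 7.10×10^-9 m⁴; J_BC = π(0.0141)⁴/32 = 3.88×10^-9 m⁴; J_CD = π(0.0216)⁴/32 = 2.14×10^-8 m⁴.
θ = (T/G)·Σ L_i/J_i = (135.0/25.5×10⁹)·(0.125/7.10×10^-9 + 0.0693/3.88×10^-9 + 0.114/2.14×10^-8) = 0.2160 rad.

12.4°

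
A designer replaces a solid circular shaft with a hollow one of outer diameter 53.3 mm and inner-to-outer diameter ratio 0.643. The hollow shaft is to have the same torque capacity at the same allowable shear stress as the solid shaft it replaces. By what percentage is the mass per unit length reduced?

33.5 %

Equal τ_max and T ⇒ the solid shaft needs d_s³ = d_o³(1−k⁴), so d_s = 53.3·(1−0.643⁴)^(1/3) = 50.07 mm.
Area ratio A_h/A_s = d_o²(1−k²)/d_s² = (1−k²)/(1−k⁴)^(2/3) = 0.6646.
Mass saving = 1 − 0.6646 = 33.5 %.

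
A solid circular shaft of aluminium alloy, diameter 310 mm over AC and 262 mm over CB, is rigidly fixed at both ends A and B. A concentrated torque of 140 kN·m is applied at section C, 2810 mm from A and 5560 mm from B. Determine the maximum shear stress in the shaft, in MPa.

Compatibility: T_A·a/J_AC = T_B·b/J_CB with T_A + T_B = T₀.
J_AC = 9.07×10^-4 m⁴, J_CB = 4.63×10^-4 m⁴, so T_A = T₀·(J_AC/a)/((J_AC/a)+(J_CB/b)) = 111300 N·m, T_B = 28700 N·m.
τ in each portion: τ_AC = 1.90×10^7 Pa, τ_CB = 8.13×10^6 Pa; maximum is in AC.
τ_max = T_AC·r/J = 111300·0.155/9.07×10^-4 = 1.903×10^7 Pa.

19.0 MPa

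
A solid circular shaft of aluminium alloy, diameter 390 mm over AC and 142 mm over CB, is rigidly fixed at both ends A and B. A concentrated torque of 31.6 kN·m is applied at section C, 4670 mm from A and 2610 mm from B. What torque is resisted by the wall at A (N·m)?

Compatibility: T_A·a/J_AC = T_B·b/J_CB with T_A + T_B = T₀.
J_AC = 2.27×10^-3 m⁴, J_CB = 3.99×10^-5 m⁴, so T_A = T₀·(J_AC/a)/((J_AC/a)+(J_CB/b)) = 30640 N·m, T_B = 963.4 N·m.

30600 N·m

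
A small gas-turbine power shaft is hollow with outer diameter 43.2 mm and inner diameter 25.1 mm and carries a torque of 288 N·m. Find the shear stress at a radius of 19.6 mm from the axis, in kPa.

J = π(d_o⁴ − d_i⁴)/32 = π(0.0432⁴ − 0.0251⁴)/32 = 3.030×10^-7 m⁴.
Shear stress varies linearly with radius: τ = T·r/J = 288.0 × 0.0196 / 3.030×10^-7 = 1.863×10^7 Pa.

18600 kPa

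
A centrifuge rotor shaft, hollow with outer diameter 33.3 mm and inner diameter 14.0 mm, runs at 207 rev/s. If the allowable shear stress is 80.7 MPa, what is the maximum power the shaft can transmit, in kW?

737 kW

J = π(d_o⁴ − d_i⁴)/32 = π(0.0333⁴ − 0.0140⁴)/32 = 1.169×10^-7 m⁴.
T_max = τ_allow·J/r = 8.07×10^7 × 1.169×10^-7 / 0.0166 = 566.8 N·m.
ω = 2π·207 = 1301 rad/s, so P_max = T_max·ω = 7.372×10^5 W.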